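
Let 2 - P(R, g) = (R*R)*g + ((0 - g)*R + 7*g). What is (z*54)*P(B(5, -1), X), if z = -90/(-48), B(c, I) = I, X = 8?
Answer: -14175/2 ≈ -7087.5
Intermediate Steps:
z = 15/8 (z = -90*(-1/48) = 15/8 ≈ 1.8750)
P(R, g) = 2 - 7*g + R*g - g*R² (P(R, g) = 2 - ((R*R)*g + ((0 - g)*R + 7*g)) = 2 - (R²*g + ((-g)*R + 7*g)) = 2 - (g*R² + (-R*g + 7*g)) = 2 - (g*R² + (7*g - R*g)) = 2 - (7*g + g*R² - R*g) = 2 + (-7*g + R*g - g*R²) = 2 - 7*g + R*g - g*R²)
(z*54)*P(B(5, -1), X) = ((15/8)*54)*(2 - 7*8 - 1*8 - 1*8*(-1)²) = 405*(2 - 56 - 8 - 1*8*1)/4 = 405*(2 - 56 - 8 - 8)/4 = (405/4)*(-70) = -14175/2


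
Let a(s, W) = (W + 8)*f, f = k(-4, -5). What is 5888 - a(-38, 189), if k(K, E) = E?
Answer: 6873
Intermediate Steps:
f = -5
a(s, W) = -40 - 5*W (a(s, W) = (W + 8)*(-5) = (8 + W)*(-5) = -40 - 5*W)
5888 - a(-38, 189) = 5888 - (-40 - 5*189) = 5888 - (-40 - 945) = 5888 - 1*(-985) = 5888 + 985 = 6873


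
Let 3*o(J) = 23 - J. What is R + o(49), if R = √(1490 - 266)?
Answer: -26/3 + 6*√34 ≈ 26.319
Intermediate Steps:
o(J) = 23/3 - J/3 (o(J) = (23 - J)/3 = 23/3 - J/3)
R = 6*√34 (R = √1224 = 6*√34 ≈ 34.986)
R + o(49) = 6*√34 + (23/3 - ⅓*49) = 6*√34 + (23/3 - 49/3) = 6*√34 - 26/3 = -26/3 + 6*√34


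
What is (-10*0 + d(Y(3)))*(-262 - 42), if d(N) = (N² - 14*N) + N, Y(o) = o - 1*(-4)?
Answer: 12768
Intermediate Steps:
Y(o) = 4 + o (Y(o) = o + 4 = 4 + o)
d(N) = N² - 13*N
(-10*0 + d(Y(3)))*(-262 - 42) = (-10*0 + (4 + 3)*(-13 + (4 + 3)))*(-262 - 42) = (0 + 7*(-13 + 7))*(-304) = (0 + 7*(-6))*(-304) = (0 - 42)*(-304) = -42*(-304) = 12768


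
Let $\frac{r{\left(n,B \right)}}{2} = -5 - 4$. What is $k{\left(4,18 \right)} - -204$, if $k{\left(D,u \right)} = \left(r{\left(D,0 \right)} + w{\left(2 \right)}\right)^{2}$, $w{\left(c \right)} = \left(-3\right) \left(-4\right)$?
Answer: $240$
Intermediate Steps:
$r{\left(n,B \right)} = -18$ ($r{\left(n,B \right)} = 2 \left(-5 - 4\right) = 2 \left(-9\right) = -18$)
$w{\left(c \right)} = 12$
$k{\left(D,u \right)} = 36$ ($k{\left(D,u \right)} = \left(-18 + 12\right)^{2} = \left(-6\right)^{2} = 36$)
$k{\left(4,18 \right)} - -204 = 36 - -204 = 36 + 204 = 240$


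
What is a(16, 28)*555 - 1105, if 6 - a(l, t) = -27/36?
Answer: 10565/4 ≈ 2641.3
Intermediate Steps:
a(l, t) = 27/4 (a(l, t) = 6 - (-27)/36 = 6 - 1*(-¾) = 6 + ¾ = 27/4)
a(16, 28)*555 - 1105 = (27/4)*555 - 1105 = 14985/4 - 1105 = 10565/4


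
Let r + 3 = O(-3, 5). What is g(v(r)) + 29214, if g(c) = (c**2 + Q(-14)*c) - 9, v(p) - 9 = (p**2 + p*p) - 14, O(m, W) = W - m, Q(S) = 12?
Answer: 31770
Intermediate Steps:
r = 5 (r = -3 + (5 - 1*(-3)) = -3 + (5 + 3) = -3 + 8 = 5)
v(p) = -5 + 2*p**2 (v(p) = 9 + ((p**2 + p*p) - 14) = 9 + ((p**2 + p**2) - 14) = 9 + (2*p**2 - 14) = 9 + (-14 + 2*p**2) = -5 + 2*p**2)
g(c) = -9 + c**2 + 12*c (g(c) = (c**2 + 12*c) - 9 = -9 + c**2 + 12*c)
g(v(r)) + 29214 = (-9 + (-5 + 2*5**2)**2 + 12*(-5 + 2*5**2)) + 29214 = (-9 + (-5 + 2*25)**2 + 12*(-5 + 2*25)) + 29214 = (-9 + (-5 + 50)**2 + 12*(-5 + 50)) + 29214 = (-9 + 45**2 + 12*45) + 29214 = (-9 + 2025 + 540) + 29214 = 2556 + 29214 = 31770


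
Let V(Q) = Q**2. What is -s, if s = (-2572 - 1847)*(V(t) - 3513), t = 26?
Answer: -12536703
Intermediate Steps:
s = 12536703 (s = (-2572 - 1847)*(26**2 - 3513) = -4419*(676 - 3513) = -4419*(-2837) = 12536703)
-s = -1*12536703 = -12536703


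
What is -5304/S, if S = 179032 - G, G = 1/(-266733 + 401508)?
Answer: -714846600/24129037799 ≈ -0.029626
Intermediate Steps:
G = 1/134775 ≈ 7.4198e-6
S = 24129037799/134775 (S = 179032 - 1*1/134775 = 179032 - 1/134775 = 24129037799/134775 ≈ 1.7903e+5)
-5304/S = -5304/24129037799/134775 = -5304*134775/24129037799 = -714846600/24129037799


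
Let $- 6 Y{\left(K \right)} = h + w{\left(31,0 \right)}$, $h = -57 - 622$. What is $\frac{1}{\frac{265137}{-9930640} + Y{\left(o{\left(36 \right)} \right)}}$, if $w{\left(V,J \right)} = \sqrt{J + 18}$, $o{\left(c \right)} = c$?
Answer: $\frac{100418339788698480}{11360883949288239961} + \frac{443779248643200 \sqrt{2}}{11360883949288239961} \approx 0.0088942$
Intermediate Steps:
$h = -679$ ($h = -57 - 622 = -679$)
$w{\left(V,J \right)} = \sqrt{18 + J}$
$Y{\left(K \right)} = \frac{679}{6} - \frac{\sqrt{2}}{2}$ ($Y{\left(K \right)} = - \frac{-679 + \sqrt{18 + 0}}{6} = - \frac{-679 + \sqrt{18}}{6} = - \frac{-679 + 3 \sqrt{2}}{6} = \frac{679}{6} - \frac{\sqrt{2}}{2}$)
$\frac{1}{\frac{265137}{-9930640} + Y{\left(o{\left(36 \right)} \right)}} = \frac{1}{\frac{265137}{-9930640} + \left(\frac{679}{6} - \frac{\sqrt{2}}{2}\right)} = \frac{1}{265137 \left(- \frac{1}{9930640}\right) + \left(\frac{679}{6} - \frac{\sqrt{2}}{2}\right)} = \frac{1}{- \frac{265137}{9930640} + \left(\frac{679}{6} - \frac{\sqrt{2}}{2}\right)} = \frac{1}{\frac{3370656869}{29791920} - \frac{\sqrt{2}}{2}}$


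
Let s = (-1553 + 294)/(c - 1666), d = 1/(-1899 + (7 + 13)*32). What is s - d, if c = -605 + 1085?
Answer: 1586267/1493174 ≈ 1.0623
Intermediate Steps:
c = 480
d = -1/1259 (d = 1/(-1899 + 20*32) = 1/(-1899 + 640) = 1/(-1259) = -1/1259 ≈ -0.00079428)
s = 1259/1186 (s = (-1553 + 294)/(480 - 1666) = -1259/(-1186) = -1259*(-1/1186) = 1259/1186 ≈ 1.0616)
s - d = 1259/1186 - 1*(-1/1259) = 1259/1186 + 1/1259 = 1586267/1493174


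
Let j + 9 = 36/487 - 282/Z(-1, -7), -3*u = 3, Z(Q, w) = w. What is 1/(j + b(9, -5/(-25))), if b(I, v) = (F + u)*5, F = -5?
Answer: 3409/4635 ≈ 0.73549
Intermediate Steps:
u = -1 (u = -⅓*3 = -1)
j = 106905/3409 (j = -9 + (36/487 - 282/(-7)) = -9 + (36*(1/487) - 282*(-⅐)) = -9 + (36/487 + 282/7) = -9 + 137586/3409 = 106905/3409 ≈ 31.360)
b(I, v) = -30 (b(I, v) = (-5 - 1)*5 = -6*5 = -30)
1/(j + b(9, -5/(-25))) = 1/(106905/3409 - 30) = 1/(4635/3409) = 3409/4635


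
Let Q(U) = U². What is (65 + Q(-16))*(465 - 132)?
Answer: 106893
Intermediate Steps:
(65 + Q(-16))*(465 - 132) = (65 + (-16)²)*(465 - 132) = (65 + 256)*333 = 321*333 = 106893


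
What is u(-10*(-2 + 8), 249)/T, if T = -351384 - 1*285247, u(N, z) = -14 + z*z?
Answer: -61987/636631 ≈ -0.097367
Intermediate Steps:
u(N, z) = -14 + z**2
T = -636631 (T = -351384 - 285247 = -636631)
u(-10*(-2 + 8), 249)/T = (-14 + 249**2)/(-636631) = (-14 + 62001)*(-1/636631) = 61987*(-1/636631) = -61987/636631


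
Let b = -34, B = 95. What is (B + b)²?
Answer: 3721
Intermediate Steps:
(B + b)² = (95 - 34)² = 61² = 3721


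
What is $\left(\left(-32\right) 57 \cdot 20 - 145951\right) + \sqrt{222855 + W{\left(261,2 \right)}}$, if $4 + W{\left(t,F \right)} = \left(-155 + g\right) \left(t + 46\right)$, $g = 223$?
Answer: $-182431 + \sqrt{243727} \approx -1.8194 \cdot 10^{5}$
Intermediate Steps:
$W{\left(t,F \right)} = 3124 + 68 t$ ($W{\left(t,F \right)} = -4 + \left(-155 + 223\right) \left(t + 46\right) = -4 + 68 \left(46 + t\right) = -4 + \left(3128 + 68 t\right) = 3124 + 68 t$)
$\left(\left(-32\right) 57 \cdot 20 - 145951\right) + \sqrt{222855 + W{\left(261,2 \right)}} = \left(\left(-32\right) 57 \cdot 20 - 145951\right) + \sqrt{222855 + \left(3124 + 68 \cdot 261\right)} = \left(\left(-1824\right) 20 - 145951\right) + \sqrt{222855 + \left(3124 + 17748\right)} = \left(-36480 - 145951\right) + \sqrt{222855 + 20872} = -182431 + \sqrt{243727}$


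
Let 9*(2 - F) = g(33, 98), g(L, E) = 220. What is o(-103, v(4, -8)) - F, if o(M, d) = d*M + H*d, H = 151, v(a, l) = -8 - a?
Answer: -4982/9 ≈ -553.56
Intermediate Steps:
F = -202/9 (F = 2 - 1/9*220 = 2 - 220/9 = -202/9 ≈ -22.444)
o(M, d) = 151*d + M*d (o(M, d) = d*M + 151*d = M*d + 151*d = 151*d + M*d)
o(-103, v(4, -8)) - F = (-8 - 1*4)*(151 - 103) - 1*(-202/9) = (-8 - 4)*48 + 202/9 = -12*48 + 202/9 = -576 + 202/9 = -4982/9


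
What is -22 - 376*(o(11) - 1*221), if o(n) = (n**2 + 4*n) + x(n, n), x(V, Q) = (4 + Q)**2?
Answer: -63566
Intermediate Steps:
o(n) = n**2 + (4 + n)**2 + 4*n (o(n) = (n**2 + 4*n) + (4 + n)**2 = n**2 + (4 + n)**2 + 4*n)
-22 - 376*(o(11) - 1*221) = -22 - 376*((16 + 2*11**2 + 12*11) - 1*221) = -22 - 376*((16 + 2*121 + 132) - 221) = -22 - 376*((16 + 242 + 132) - 221) = -22 - 376*(390 - 221) = -22 - 376*169 = -22 - 63544 = -63566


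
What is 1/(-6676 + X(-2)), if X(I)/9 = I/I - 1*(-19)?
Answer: -1/6496 ≈ -0.00015394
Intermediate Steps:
X(I) = 180 (X(I) = 9*(I/I - 1*(-19)) = 9*(1 + 19) = 9*20 = 180)
1/(-6676 + X(-2)) = 1/(-6676 + 180) = 1/(-6496) = -1/6496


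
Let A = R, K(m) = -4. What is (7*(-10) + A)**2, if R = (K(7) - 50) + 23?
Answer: 10201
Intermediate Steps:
R = -31 (R = (-4 - 50) + 23 = -54 + 23 = -31)
A = -31
(7*(-10) + A)**2 = (7*(-10) - 31)**2 = (-70 - 31)**2 = (-101)**2 = 10201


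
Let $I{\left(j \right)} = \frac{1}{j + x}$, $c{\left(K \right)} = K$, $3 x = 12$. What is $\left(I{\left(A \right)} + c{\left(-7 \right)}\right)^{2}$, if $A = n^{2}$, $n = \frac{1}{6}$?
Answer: $\frac{958441}{21025} \approx 45.586$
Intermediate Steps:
$x = 4$ ($x = \frac{1}{3} \cdot 12 = 4$)
$n = \frac{1}{6} \approx 0.16667$
$A = \frac{1}{36}$ ($A = \left(\frac{1}{6}\right)^{2} = \frac{1}{36} \approx 0.027778$)
$I{\left(j \right)} = \frac{1}{4 + j}$ ($I{\left(j \right)} = \frac{1}{j + 4} = \frac{1}{4 + j}$)
$\left(I{\left(A \right)} + c{\left(-7 \right)}\right)^{2} = \left(\frac{1}{4 + \frac{1}{36}} - 7\right)^{2} = \left(\frac{1}{\frac{145}{36}} - 7\right)^{2} = \left(\frac{36}{145} - 7\right)^{2} = \left(- \frac{979}{145}\right)^{2} = \frac{958441}{21025}$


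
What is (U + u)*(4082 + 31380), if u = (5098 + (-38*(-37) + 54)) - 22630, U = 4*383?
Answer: -515617480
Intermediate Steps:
U = 1532
u = -16072 (u = (5098 + (1406 + 54)) - 22630 = (5098 + 1460) - 22630 = 6558 - 22630 = -16072)
(U + u)*(4082 + 31380) = (1532 - 16072)*(4082 + 31380) = -14540*35462 = -515617480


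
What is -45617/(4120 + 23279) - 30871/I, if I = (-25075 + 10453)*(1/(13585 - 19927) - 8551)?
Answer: -6029618045469800/3621040595203809 ≈ -1.6652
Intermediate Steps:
I = 132159589591/1057 (I = -14622*(1/(-6342) - 8551) = -14622*(-1/6342 - 8551) = -14622*(-54230443/6342) = 132159589591/1057 ≈ 1.2503e+8)
-45617/(4120 + 23279) - 30871/I = -45617/(4120 + 23279) - 30871/132159589591/1057 = -45617/27399 - 30871*1057/132159589591 = -45617*1/27399 - 32630647/132159589591 = -45617/27399 - 32630647/132159589591 = -6029618045469800/3621040595203809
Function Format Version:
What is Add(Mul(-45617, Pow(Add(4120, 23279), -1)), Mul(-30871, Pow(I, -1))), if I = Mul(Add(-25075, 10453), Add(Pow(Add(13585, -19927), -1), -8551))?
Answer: Rational(-6029618045469800, 3621040595203809) ≈ -1.6652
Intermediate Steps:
I = Rational(132159589591, 1057) (I = Mul(-14622, Add(Pow(-6342, -1), -8551)) = Mul(-14622, Add(Rational(-1, 6342), -8551)) = Mul(-14622, Rational(-54230443, 6342)) = Rational(132159589591, 1057) ≈ 1.2503e+8)
Add(Mul(-45617, Pow(Add(4120, 23279), -1)), Mul(-30871, Pow(I, -1))) = Add(Mul(-45617, Pow(Add(4120, 23279), -1)), Mul(-30871, Pow(Rational(132159589591, 1057), -1))) = Add(Mul(-45617, Pow(27399, -1)), Mul(-30871, Rational(1057, 132159589591))) = Add(Mul(-45617, Rational(1, 27399)), Rational(-32630647, 132159589591)) = Add(Rational(-45617, 27399), Rational(-32630647, 132159589591)) = Rational(-6029618045469800, 3621040595203809)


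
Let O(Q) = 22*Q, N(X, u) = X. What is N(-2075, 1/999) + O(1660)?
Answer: 34445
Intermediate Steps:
N(-2075, 1/999) + O(1660) = -2075 + 22*1660 = -2075 + 36520 = 34445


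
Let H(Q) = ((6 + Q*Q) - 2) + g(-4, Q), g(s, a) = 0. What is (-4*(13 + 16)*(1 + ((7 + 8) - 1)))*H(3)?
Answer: -22620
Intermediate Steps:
H(Q) = 4 + Q² (H(Q) = ((6 + Q*Q) - 2) + 0 = ((6 + Q²) - 2) + 0 = (4 + Q²) + 0 = 4 + Q²)
(-4*(13 + 16)*(1 + ((7 + 8) - 1)))*H(3) = (-4*(13 + 16)*(1 + ((7 + 8) - 1)))*(4 + 3²) = (-116*(1 + (15 - 1)))*(4 + 9) = -116*(1 + 14)*13 = -116*15*13 = -4*435*13 = -1740*13 = -22620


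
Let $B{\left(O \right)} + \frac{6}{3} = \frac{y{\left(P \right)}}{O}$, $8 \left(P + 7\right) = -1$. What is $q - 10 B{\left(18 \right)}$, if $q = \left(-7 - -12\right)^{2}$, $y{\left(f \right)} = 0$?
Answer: $45$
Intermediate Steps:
$P = - \frac{57}{8}$ ($P = -7 + \frac{1}{8} \left(-1\right) = -7 - \frac{1}{8} = - \frac{57}{8} \approx -7.125$)
$B{\left(O \right)} = -2$ ($B{\left(O \right)} = -2 + \frac{0}{O} = -2 + 0 = -2$)
$q = 25$ ($q = \left(-7 + 12\right)^{2} = 5^{2} = 25$)
$q - 10 B{\left(18 \right)} = 25 - 10 \left(-2\right) = 25 - -20 = 25 + 20 = 45$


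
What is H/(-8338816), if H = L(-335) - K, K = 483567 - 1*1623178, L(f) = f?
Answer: -284819/2084704 ≈ -0.13662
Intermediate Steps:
K = -1139611 (K = 483567 - 1623178 = -1139611)
H = 1139276 (H = -335 - 1*(-1139611) = -335 + 1139611 = 1139276)
H/(-8338816) = 1139276/(-8338816) = 1139276*(-1/8338816) = -284819/2084704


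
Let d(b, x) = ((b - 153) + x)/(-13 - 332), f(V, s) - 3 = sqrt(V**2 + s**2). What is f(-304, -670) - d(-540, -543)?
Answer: -67/115 + 2*sqrt(135329) ≈ 735.16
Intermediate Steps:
f(V, s) = 3 + sqrt(V**2 + s**2)
d(b, x) = 51/115 - b/345 - x/345 (d(b, x) = ((-153 + b) + x)/(-345) = (-153 + b + x)*(-1/345) = 51/115 - b/345 - x/345)
f(-304, -670) - d(-540, -543) = (3 + sqrt((-304)**2 + (-670)**2)) - (51/115 - 1/345*(-540) - 1/345*(-543)) = (3 + sqrt(92416 + 448900)) - (51/115 + 36/23 + 181/115) = (3 + sqrt(541316)) - 1*412/115 = (3 + 2*sqrt(135329)) - 412/115 = -67/115 + 2*sqrt(135329)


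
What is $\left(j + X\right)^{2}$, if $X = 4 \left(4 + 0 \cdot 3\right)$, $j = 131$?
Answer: $21609$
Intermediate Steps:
$X = 16$ ($X = 4 \left(4 + 0\right) = 4 \cdot 4 = 16$)
$\left(j + X\right)^{2} = \left(131 + 16\right)^{2} = 147^{2} = 21609$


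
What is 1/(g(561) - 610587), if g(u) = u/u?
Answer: -1/610586 ≈ -1.6378e-6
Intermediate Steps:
g(u) = 1
1/(g(561) - 610587) = 1/(1 - 610587) = 1/(-610586) = -1/610586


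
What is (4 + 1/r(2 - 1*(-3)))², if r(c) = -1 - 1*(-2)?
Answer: 25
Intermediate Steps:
r(c) = 1 (r(c) = -1 + 2 = 1)
(4 + 1/r(2 - 1*(-3)))² = (4 + 1/1)² = (4 + 1)² = 5² = 25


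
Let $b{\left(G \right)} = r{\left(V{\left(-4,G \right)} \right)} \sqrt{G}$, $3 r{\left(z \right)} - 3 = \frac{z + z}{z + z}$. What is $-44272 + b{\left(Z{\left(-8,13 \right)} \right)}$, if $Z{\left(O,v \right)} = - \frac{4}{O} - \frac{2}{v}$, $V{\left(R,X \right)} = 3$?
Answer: $-44272 + \frac{2 \sqrt{26}}{13} \approx -44271.0$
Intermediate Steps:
$r{\left(z \right)} = \frac{4}{3}$ ($r{\left(z \right)} = 1 + \frac{\left(z + z\right) \frac{1}{z + z}}{3} = 1 + \frac{2 z \frac{1}{2 z}}{3} = 1 + \frac{1}{3} \cdot 1 = 1 + \frac{1}{3} = \frac{4}{3}$)
$b{\left(G \right)} = \frac{4 \sqrt{G}}{3}$
$-44272 + b{\left(Z{\left(-8,13 \right)} \right)} = -44272 + \frac{4 \sqrt{- \frac{4}{-8} - \frac{2}{13}}}{3} = -44272 + \frac{4 \sqrt{\left(-4\right) \left(- \frac{1}{8}\right) - \frac{2}{13}}}{3} = -44272 + \frac{4 \sqrt{\frac{1}{2} - \frac{2}{13}}}{3} = -44272 + \frac{4 \sqrt{\frac{9}{26}}}{3} = -44272 + \frac{4 \frac{3 \sqrt{26}}{26}}{3} = -44272 + \frac{2 \sqrt{26}}{13}$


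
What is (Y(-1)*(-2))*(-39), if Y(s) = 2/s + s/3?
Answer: -182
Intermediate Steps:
Y(s) = 2/s + s/3 (Y(s) = 2/s + s*(1/3) = 2/s + s/3)
(Y(-1)*(-2))*(-39) = ((2/(-1) + (1/3)*(-1))*(-2))*(-39) = ((2*(-1) - 1/3)*(-2))*(-39) = ((-2 - 1/3)*(-2))*(-39) = -7/3*(-2)*(-39) = (14/3)*(-39) = -182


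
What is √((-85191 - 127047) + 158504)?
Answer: I*√53734 ≈ 231.81*I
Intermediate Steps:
√((-85191 - 127047) + 158504) = √(-212238 + 158504) = √(-53734) = I*√53734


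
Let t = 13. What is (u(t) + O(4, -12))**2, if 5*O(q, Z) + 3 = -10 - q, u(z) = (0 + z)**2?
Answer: 685584/25 ≈ 27423.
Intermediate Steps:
u(z) = z**2
O(q, Z) = -13/5 - q/5 (O(q, Z) = -3/5 + (-10 - q)/5 = -3/5 + (-2 - q/5) = -13/5 - q/5)
(u(t) + O(4, -12))**2 = (13**2 + (-13/5 - 1/5*4))**2 = (169 + (-13/5 - 4/5))**2 = (169 - 17/5)**2 = (828/5)**2 = 685584/25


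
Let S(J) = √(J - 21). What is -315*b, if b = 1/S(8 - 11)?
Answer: 105*I*√6/4 ≈ 64.299*I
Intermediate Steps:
S(J) = √(-21 + J)
b = -I*√6/12 (b = 1/(√(-21 + (8 - 11))) = 1/(√(-21 - 3)) = 1/(√(-24)) = 1/(2*I*√6) = -I*√6/12 ≈ -0.20412*I)
-315*b = -(-105)*I*√6/4 = 105*I*√6/4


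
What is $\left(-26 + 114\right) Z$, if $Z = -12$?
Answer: $-1056$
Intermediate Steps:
$\left(-26 + 114\right) Z = \left(-26 + 114\right) \left(-12\right) = 88 \left(-12\right) = -1056$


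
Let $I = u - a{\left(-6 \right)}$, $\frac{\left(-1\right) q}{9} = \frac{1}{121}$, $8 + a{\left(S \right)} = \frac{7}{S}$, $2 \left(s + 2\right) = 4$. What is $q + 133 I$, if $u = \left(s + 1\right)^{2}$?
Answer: $\frac{981619}{726} \approx 1352.1$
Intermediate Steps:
$s = 0$ ($s = -2 + \frac{1}{2} \cdot 4 = -2 + 2 = 0$)
$a{\left(S \right)} = -8 + \frac{7}{S}$
$u = 1$ ($u = \left(0 + 1\right)^{2} = 1^{2} = 1$)
$q = - \frac{9}{121} \approx -0.07438$
$I = \frac{61}{6}$ ($I = 1 - \left(-8 + \frac{7}{-6}\right) = 1 - \left(-8 + 7 \left(- \frac{1}{6}\right)\right) = 1 - \left(-8 - \frac{7}{6}\right) = 1 - - \frac{55}{6} = 1 + \frac{55}{6} = \frac{61}{6} \approx 10.167$)
$q + 133 I = - \frac{9}{121} + 133 \cdot \frac{61}{6} = - \frac{9}{121} + \frac{8113}{6} = \frac{981619}{726}$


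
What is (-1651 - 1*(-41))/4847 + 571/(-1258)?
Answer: -129541/164798 ≈ -0.78606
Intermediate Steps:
(-1651 - 1*(-41))/4847 + 571/(-1258) = (-1651 + 41)*(1/4847) + 571*(-1/1258) = -1610*1/4847 - 571/1258 = -1610/4847 - 571/1258 = -129541/164798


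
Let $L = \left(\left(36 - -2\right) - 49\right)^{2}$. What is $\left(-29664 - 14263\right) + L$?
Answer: $-43806$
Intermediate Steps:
$L = 121$ ($L = \left(\left(36 + 2\right) - 49\right)^{2} = \left(38 - 49\right)^{2} = \left(-11\right)^{2} = 121$)
$\left(-29664 - 14263\right) + L = \left(-29664 - 14263\right) + 121 = -43927 + 121 = -43806$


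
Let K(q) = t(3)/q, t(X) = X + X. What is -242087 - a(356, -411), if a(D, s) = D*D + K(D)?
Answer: -65650497/178 ≈ -3.6882e+5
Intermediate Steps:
t(X) = 2*X
K(q) = 6/q (K(q) = (2*3)/q = 6/q)
a(D, s) = D² + 6/D (a(D, s) = D*D + 6/D = D² + 6/D)
-242087 - a(356, -411) = -242087 - (6 + 356³)/356 = -242087 - (6 + 45118016)/356 = -242087 - 45118022/356 = -242087 - 1*22559011/178 = -242087 - 22559011/178 = -65650497/178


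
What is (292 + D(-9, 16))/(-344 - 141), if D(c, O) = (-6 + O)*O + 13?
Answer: -93/97 ≈ -0.95876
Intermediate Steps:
D(c, O) = 13 + O*(-6 + O) (D(c, O) = O*(-6 + O) + 13 = 13 + O*(-6 + O))
(292 + D(-9, 16))/(-344 - 141) = (292 + (13 + 16² - 6*16))/(-344 - 141) = (292 + (13 + 256 - 96))/(-485) = (292 + 173)*(-1/485) = 465*(-1/485) = -93/97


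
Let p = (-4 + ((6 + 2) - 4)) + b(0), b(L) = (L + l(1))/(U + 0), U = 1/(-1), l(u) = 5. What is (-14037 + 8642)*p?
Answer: 26975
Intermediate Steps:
U = -1
b(L) = -5 - L (b(L) = (L + 5)/(-1 + 0) = (5 + L)/(-1) = (5 + L)*(-1) = -5 - L)
p = -5 (p = (-4 + ((6 + 2) - 4)) + (-5 - 1*0) = (-4 + (8 - 4)) + (-5 + 0) = (-4 + 4) - 5 = 0 - 5 = -5)
(-14037 + 8642)*p = (-14037 + 8642)*(-5) = -5395*(-5) = 26975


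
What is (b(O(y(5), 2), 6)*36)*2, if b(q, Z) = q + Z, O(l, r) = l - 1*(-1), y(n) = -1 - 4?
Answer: 144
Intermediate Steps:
y(n) = -5
O(l, r) = 1 + l (O(l, r) = l + 1 = 1 + l)
b(q, Z) = Z + q
(b(O(y(5), 2), 6)*36)*2 = ((6 + (1 - 5))*36)*2 = ((6 - 4)*36)*2 = (2*36)*2 = 72*2 = 144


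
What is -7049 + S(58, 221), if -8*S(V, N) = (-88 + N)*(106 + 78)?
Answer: -10108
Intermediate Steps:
S(V, N) = 2024 - 23*N (S(V, N) = -(-88 + N)*(106 + 78)/8 = -(-88 + N)*184/8 = -(-16192 + 184*N)/8 = 2024 - 23*N)
-7049 + S(58, 221) = -7049 + (2024 - 23*221) = -7049 + (2024 - 5083) = -7049 - 3059 = -10108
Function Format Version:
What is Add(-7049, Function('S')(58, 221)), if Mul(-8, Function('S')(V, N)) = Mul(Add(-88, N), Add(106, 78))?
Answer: -10108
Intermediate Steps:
Function('S')(V, N) = Add(2024, Mul(-23, N)) (Function('S')(V, N) = Mul(Rational(-1, 8), Mul(Add(-88, N), Add(106, 78))) = Mul(Rational(-1, 8), Mul(Add(-88, N), 184)) = Mul(Rational(-1, 8), Add(-16192, Mul(184, N))) = Add(2024, Mul(-23, N)))
Add(-7049, Function('S')(58, 221)) = Add(-7049, Add(2024, Mul(-23, 221))) = Add(-7049, Add(2024, -5083)) = Add(-7049, -3059) = -10108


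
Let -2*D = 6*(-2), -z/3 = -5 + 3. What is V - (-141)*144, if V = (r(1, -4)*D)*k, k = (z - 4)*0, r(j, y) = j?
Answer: 20304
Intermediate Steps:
z = 6 (z = -3*(-5 + 3) = -3*(-2) = 6)
k = 0 (k = (6 - 4)*0 = 2*0 = 0)
D = 6 (D = -3*(-2) = -½*(-12) = 6)
V = 0 (V = (1*6)*0 = 6*0 = 0)
V - (-141)*144 = 0 - (-141)*144 = 0 - 1*(-20304) = 0 + 20304 = 20304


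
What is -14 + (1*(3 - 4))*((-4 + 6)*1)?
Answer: -16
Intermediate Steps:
-14 + (1*(3 - 4))*((-4 + 6)*1) = -14 + (1*(-1))*(2*1) = -14 - 1*2 = -14 - 2 = -16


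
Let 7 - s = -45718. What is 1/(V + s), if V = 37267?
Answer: 1/82992 ≈ 1.2049e-5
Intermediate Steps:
s = 45725 (s = 7 - 1*(-45718) = 7 + 45718 = 45725)
1/(V + s) = 1/(37267 + 45725) = 1/82992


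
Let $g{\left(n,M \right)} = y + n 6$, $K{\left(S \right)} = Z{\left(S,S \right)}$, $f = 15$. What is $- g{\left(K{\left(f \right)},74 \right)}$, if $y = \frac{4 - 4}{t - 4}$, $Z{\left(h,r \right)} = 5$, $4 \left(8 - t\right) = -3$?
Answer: $-30$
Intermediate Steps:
$t = \frac{35}{4}$ ($t = 8 - - \frac{3}{4} = 8 + \frac{3}{4} = \frac{35}{4} \approx 8.75$)
$y = 0$ ($y = \frac{4 - 4}{\frac{35}{4} - 4} = \frac{0}{\frac{19}{4}} = 0 \cdot \frac{4}{19} = 0$)
$K{\left(S \right)} = 5$
$g{\left(n,M \right)} = 6 n$ ($g{\left(n,M \right)} = 0 + n 6 = 0 + 6 n = 6 n$)
$- g{\left(K{\left(f \right)},74 \right)} = - 6 \cdot 5 = \left(-1\right) 30 = -30$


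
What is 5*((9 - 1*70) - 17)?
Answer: -390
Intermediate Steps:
5*((9 - 1*70) - 17) = 5*((9 - 70) - 17) = 5*(-61 - 17) = 5*(-78) = -390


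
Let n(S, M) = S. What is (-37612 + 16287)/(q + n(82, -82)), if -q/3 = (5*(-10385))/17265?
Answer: -24545075/104767 ≈ -234.28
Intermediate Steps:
q = 10385/1151 (q = -3*5*(-10385)/17265 = -(-155775)/17265 = -3*(-10385/3453) = 10385/1151 ≈ 9.0226)
(-37612 + 16287)/(q + n(82, -82)) = (-37612 + 16287)/(10385/1151 + 82) = -21325/104767/1151 = -21325*1151/104767 = -24545075/104767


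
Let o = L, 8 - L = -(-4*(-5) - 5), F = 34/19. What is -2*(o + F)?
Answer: -942/19 ≈ -49.579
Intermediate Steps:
F = 34/19 (F = 34*(1/19) = 34/19 ≈ 1.7895)
L = 23 (L = 8 - (-1)*(-4*(-5) - 5) = 8 - (-1)*(20 - 5) = 8 - (-1)*15 = 8 - 1*(-15) = 8 + 15 = 23)
o = 23
-2*(o + F) = -2*(23 + 34/19) = -2*471/19 = -942/19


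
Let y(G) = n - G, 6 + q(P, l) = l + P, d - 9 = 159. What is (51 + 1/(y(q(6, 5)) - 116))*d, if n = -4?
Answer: 1070832/125 ≈ 8566.7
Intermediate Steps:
d = 168 (d = 9 + 159 = 168)
q(P, l) = -6 + P + l (q(P, l) = -6 + (l + P) = -6 + (P + l) = -6 + P + l)
y(G) = -4 - G
(51 + 1/(y(q(6, 5)) - 116))*d = (51 + 1/((-4 - (-6 + 6 + 5)) - 116))*168 = (51 + 1/((-4 - 1*5) - 116))*168 = (51 + 1/((-4 - 5) - 116))*168 = (51 + 1/(-9 - 116))*168 = (51 + 1/(-125))*168 = (51 - 1/125)*168 = (6374/125)*168 = 1070832/125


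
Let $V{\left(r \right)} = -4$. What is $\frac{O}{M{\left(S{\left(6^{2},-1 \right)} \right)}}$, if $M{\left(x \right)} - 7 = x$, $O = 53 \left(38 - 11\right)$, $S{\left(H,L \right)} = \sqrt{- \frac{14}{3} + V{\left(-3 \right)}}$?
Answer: $\frac{30051}{173} - \frac{1431 i \sqrt{78}}{173} \approx 173.71 - 73.053 i$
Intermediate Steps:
$S{\left(H,L \right)} = \frac{i \sqrt{78}}{3}$ ($S{\left(H,L \right)} = \sqrt{- \frac{14}{3} - 4} = \sqrt{- \frac{26}{3}} = \frac{i \sqrt{78}}{3}$)
$O = 1431$ ($O = 53 \cdot 27 = 1431$)
$M{\left(x \right)} = 7 + x$
$\frac{O}{M{\left(S{\left(6^{2},-1 \right)} \right)}} = \frac{1431}{7 + \frac{i \sqrt{78}}{3}}$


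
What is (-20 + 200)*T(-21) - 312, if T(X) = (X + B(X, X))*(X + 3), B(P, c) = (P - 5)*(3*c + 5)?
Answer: -4818192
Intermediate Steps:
B(P, c) = (-5 + P)*(5 + 3*c)
T(X) = (3 + X)*(-25 - 9*X + 3*X²) (T(X) = (X + (-25 - 15*X + 5*X + 3*X*X))*(X + 3) = (X + (-25 - 15*X + 5*X + 3*X²))*(3 + X) = (X + (-25 - 10*X + 3*X²))*(3 + X) = (-25 - 9*X + 3*X²)*(3 + X) = (3 + X)*(-25 - 9*X + 3*X²))
(-20 + 200)*T(-21) - 312 = (-20 + 200)*(-75 - 52*(-21) + 3*(-21)³) - 312 = 180*(-75 + 1092 + 3*(-9261)) - 312 = 180*(-75 + 1092 - 27783) - 312 = 180*(-26766) - 312 = -4817880 - 312 = -4818192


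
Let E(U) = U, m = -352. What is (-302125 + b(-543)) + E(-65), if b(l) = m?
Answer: -302542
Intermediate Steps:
b(l) = -352
(-302125 + b(-543)) + E(-65) = (-302125 - 352) - 65 = -302477 - 65 = -302542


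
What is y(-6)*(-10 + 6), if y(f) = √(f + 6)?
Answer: 0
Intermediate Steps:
y(f) = √(6 + f)
y(-6)*(-10 + 6) = √(6 - 6)*(-10 + 6) = √0*(-4) = 0*(-4) = 0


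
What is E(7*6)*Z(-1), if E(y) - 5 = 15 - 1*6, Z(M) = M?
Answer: -14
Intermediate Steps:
E(y) = 14 (E(y) = 5 + (15 - 1*6) = 5 + (15 - 6) = 5 + 9 = 14)
E(7*6)*Z(-1) = 14*(-1) = -14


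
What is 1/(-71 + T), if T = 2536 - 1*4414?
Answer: -1/1949 ≈ -0.00051308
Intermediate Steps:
T = -1878 (T = 2536 - 4414 = -1878)
1/(-71 + T) = 1/(-71 - 1878) = 1/(-1949) = -1/1949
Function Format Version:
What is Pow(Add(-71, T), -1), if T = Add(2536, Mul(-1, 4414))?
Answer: Rational(-1, 1949) ≈ -0.00051308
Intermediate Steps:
T = -1878 (T = Add(2536, -4414) = -1878)
Pow(Add(-71, T), -1) = Pow(Add(-71, -1878), -1) = Pow(-1949, -1) = Rational(-1, 1949)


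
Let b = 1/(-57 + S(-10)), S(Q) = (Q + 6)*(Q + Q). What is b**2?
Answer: 1/529 ≈ 0.0018904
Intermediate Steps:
S(Q) = 2*Q*(6 + Q) (S(Q) = (6 + Q)*(2*Q) = 2*Q*(6 + Q))
b = 1/23 (b = 1/(-57 + 2*(-10)*(6 - 10)) = 1/(-57 + 2*(-10)*(-4)) = 1/(-57 + 80) = 1/23 ≈ 0.043478)
b**2 = (1/23)**2 = 1/529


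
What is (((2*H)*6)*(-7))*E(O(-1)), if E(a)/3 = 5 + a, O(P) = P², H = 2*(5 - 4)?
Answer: -3024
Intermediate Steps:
H = 2 (H = 2*1 = 2)
E(a) = 15 + 3*a (E(a) = 3*(5 + a) = 15 + 3*a)
(((2*H)*6)*(-7))*E(O(-1)) = (((2*2)*6)*(-7))*(15 + 3*(-1)²) = ((4*6)*(-7))*(15 + 3*1) = (24*(-7))*(15 + 3) = -168*18 = -3024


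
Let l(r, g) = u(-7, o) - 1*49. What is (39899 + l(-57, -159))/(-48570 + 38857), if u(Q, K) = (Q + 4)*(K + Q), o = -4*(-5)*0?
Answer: -39871/9713 ≈ -4.1049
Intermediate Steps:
o = 0 (o = 20*0 = 0)
u(Q, K) = (4 + Q)*(K + Q)
l(r, g) = -28 (l(r, g) = ((-7)**2 + 4*0 + 4*(-7) + 0*(-7)) - 1*49 = (49 + 0 - 28 + 0) - 49 = 21 - 49 = -28)
(39899 + l(-57, -159))/(-48570 + 38857) = (39899 - 28)/(-48570 + 38857) = 39871/(-9713) = 39871*(-1/9713) = -39871/9713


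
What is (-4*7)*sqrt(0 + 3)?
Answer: -28*sqrt(3) ≈ -48.497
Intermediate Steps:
(-4*7)*sqrt(0 + 3) = -28*sqrt(3)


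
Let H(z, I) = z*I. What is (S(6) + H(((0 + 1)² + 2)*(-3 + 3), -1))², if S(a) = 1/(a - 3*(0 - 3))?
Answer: 1/225 ≈ 0.0044444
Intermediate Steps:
S(a) = 1/(9 + a) (S(a) = 1/(a - 3*(-3)) = 1/(a + 9) = 1/(9 + a))
H(z, I) = I*z
(S(6) + H(((0 + 1)² + 2)*(-3 + 3), -1))² = (1/(9 + 6) - ((0 + 1)² + 2)*(-3 + 3))² = (1/15 - (1² + 2)*0)² = (1/15 - (1 + 2)*0)² = (1/15 - 3*0)² = (1/15 - 1*0)² = (1/15 + 0)² = (1/15)² = 1/225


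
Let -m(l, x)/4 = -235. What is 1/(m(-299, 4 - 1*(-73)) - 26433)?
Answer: -1/25493 ≈ -3.9226e-5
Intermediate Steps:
m(l, x) = 940 (m(l, x) = -4*(-235) = 940)
1/(m(-299, 4 - 1*(-73)) - 26433) = 1/(940 - 26433) = 1/(-25493) = -1/25493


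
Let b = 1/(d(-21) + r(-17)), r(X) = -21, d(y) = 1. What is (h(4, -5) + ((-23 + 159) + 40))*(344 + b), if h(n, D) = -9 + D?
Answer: 557199/10 ≈ 55720.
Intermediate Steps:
b = -1/20 (b = 1/(1 - 21) = 1/(-20) = -1/20 ≈ -0.050000)
(h(4, -5) + ((-23 + 159) + 40))*(344 + b) = ((-9 - 5) + ((-23 + 159) + 40))*(344 - 1/20) = (-14 + (136 + 40))*(6879/20) = (-14 + 176)*(6879/20) = 162*(6879/20) = 557199/10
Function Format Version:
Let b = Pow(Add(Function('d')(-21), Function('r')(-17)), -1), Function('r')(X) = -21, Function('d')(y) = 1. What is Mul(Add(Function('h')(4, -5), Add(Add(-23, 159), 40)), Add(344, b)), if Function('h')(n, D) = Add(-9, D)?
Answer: Rational(557199, 10) ≈ 55720.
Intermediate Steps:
b = Rational(-1, 20) (b = Pow(Add(1, -21), -1) = Pow(-20, -1) = Rational(-1, 20) ≈ -0.050000)
Mul(Add(Function('h')(4, -5), Add(Add(-23, 159), 40)), Add(344, b)) = Mul(Add(Add(-9, -5), Add(Add(-23, 159), 40)), Add(344, Rational(-1, 20))) = Mul(Add(-14, Add(136, 40)), Rational(6879, 20)) = Mul(Add(-14, 176), Rational(6879, 20)) = Mul(162, Rational(6879, 20)) = Rational(557199, 10)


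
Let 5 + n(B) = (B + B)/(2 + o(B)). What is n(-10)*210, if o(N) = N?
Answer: -525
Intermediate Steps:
n(B) = -5 + 2*B/(2 + B) (n(B) = -5 + (B + B)/(2 + B) = -5 + (2*B)/(2 + B) = -5 + 2*B/(2 + B))
n(-10)*210 = ((-10 - 3*(-10))/(2 - 10))*210 = ((-10 + 30)/(-8))*210 = -⅛*20*210 = -5/2*210 = -525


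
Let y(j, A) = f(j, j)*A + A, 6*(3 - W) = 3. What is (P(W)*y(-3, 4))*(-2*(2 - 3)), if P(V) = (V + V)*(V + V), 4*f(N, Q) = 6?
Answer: 500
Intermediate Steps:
f(N, Q) = 3/2 (f(N, Q) = (1/4)*6 = 3/2)
W = 5/2 (W = 3 - 1/6*3 = 3 - 1/2 = 5/2 ≈ 2.5000)
y(j, A) = 5*A/2 (y(j, A) = 3*A/2 + A = 5*A/2)
P(V) = 4*V**2 (P(V) = (2*V)*(2*V) = 4*V**2)
(P(W)*y(-3, 4))*(-2*(2 - 3)) = ((4*(5/2)**2)*((5/2)*4))*(-2*(2 - 3)) = ((4*(25/4))*10)*(-2*(-1)) = (25*10)*2 = 250*2 = 500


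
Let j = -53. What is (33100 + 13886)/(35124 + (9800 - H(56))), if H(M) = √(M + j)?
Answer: 2110799064/2018165773 + 46986*√3/2018165773 ≈ 1.0459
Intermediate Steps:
H(M) = √(-53 + M) (H(M) = √(M - 53) = √(-53 + M))
(33100 + 13886)/(35124 + (9800 - H(56))) = (33100 + 13886)/(35124 + (9800 - √(-53 + 56))) = 46986/(35124 + (9800 - √3)) = 46986/(44924 - √3)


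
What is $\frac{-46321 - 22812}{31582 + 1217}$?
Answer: $- \frac{69133}{32799} \approx -2.1078$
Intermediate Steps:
$\frac{-46321 - 22812}{31582 + 1217} = \frac{-46321 - 22812}{32799} = \left(-46321 - 22812\right) \frac{1}{32799} = \left(-69133\right) \frac{1}{32799} = - \frac{69133}{32799}$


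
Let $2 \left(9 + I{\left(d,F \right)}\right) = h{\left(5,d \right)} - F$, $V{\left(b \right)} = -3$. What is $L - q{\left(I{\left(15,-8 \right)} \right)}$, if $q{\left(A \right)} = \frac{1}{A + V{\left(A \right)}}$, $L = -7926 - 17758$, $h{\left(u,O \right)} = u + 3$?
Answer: $- \frac{102735}{4} \approx -25684.0$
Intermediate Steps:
$h{\left(u,O \right)} = 3 + u$
$I{\left(d,F \right)} = -5 - \frac{F}{2}$ ($I{\left(d,F \right)} = -9 + \frac{\left(3 + 5\right) - F}{2} = -9 + \frac{8 - F}{2} = -9 - \left(-4 + \frac{F}{2}\right) = -5 - \frac{F}{2}$)
$L = -25684$
$q{\left(A \right)} = \frac{1}{-3 + A}$ ($q{\left(A \right)} = \frac{1}{A - 3} = \frac{1}{-3 + A}$)
$L - q{\left(I{\left(15,-8 \right)} \right)} = -25684 - \frac{1}{-3 - 1} = -25684 - \frac{1}{-4} = -25684 - - \frac{1}{4} = -25684 + \frac{1}{4} = - \frac{102735}{4}$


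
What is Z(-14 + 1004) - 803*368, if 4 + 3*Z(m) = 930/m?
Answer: -29254997/99 ≈ -2.9551e+5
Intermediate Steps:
Z(m) = -4/3 + 310/m (Z(m) = -4/3 + (930/m)/3 = -4/3 + 310/m)
Z(-14 + 1004) - 803*368 = (-4/3 + 310/(-14 + 1004)) - 803*368 = (-4/3 + 310/990) - 295504 = (-4/3 + 310*(1/990)) - 295504 = (-4/3 + 31/99) - 295504 = -101/99 - 295504 = -29254997/99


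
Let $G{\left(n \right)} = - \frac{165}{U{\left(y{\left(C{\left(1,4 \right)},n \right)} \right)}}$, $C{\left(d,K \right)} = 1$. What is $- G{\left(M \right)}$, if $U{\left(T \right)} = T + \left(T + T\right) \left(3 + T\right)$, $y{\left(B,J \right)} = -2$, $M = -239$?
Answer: $- \frac{55}{2} \approx -27.5$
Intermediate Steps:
$U{\left(T \right)} = T + 2 T \left(3 + T\right)$
$G{\left(n \right)} = \frac{55}{2}$ ($G{\left(n \right)} = - \frac{165}{\left(-2\right) \left(7 + 2 \left(-2\right)\right)} = - \frac{165}{\left(-2\right) \left(7 - 4\right)} = - \frac{165}{\left(-2\right) 3} = - \frac{165}{-6} = \left(-165\right) \left(- \frac{1}{6}\right) = \frac{55}{2}$)
$- G{\left(M \right)} = \left(-1\right) \frac{55}{2} = - \frac{55}{2}$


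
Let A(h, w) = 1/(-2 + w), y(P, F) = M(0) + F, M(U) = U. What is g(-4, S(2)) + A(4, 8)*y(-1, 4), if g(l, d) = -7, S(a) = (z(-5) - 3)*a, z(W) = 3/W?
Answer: -19/3 ≈ -6.3333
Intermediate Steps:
S(a) = -18*a/5 (S(a) = (3/(-5) - 3)*a = (3*(-⅕) - 3)*a = (-⅗ - 3)*a = -18*a/5)
y(P, F) = F (y(P, F) = 0 + F = F)
g(-4, S(2)) + A(4, 8)*y(-1, 4) = -7 + 4/(-2 + 8) = -7 + 4/6 = -7 + (⅙)*4 = -7 + ⅔ = -19/3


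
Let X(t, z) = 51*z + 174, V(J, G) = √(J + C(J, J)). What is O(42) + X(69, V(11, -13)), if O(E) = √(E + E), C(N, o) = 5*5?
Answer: 480 + 2*√21 ≈ 489.17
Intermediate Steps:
C(N, o) = 25
O(E) = √2*√E (O(E) = √(2*E) = √2*√E)
V(J, G) = √(25 + J) (V(J, G) = √(J + 25) = √(25 + J))
X(t, z) = 174 + 51*z
O(42) + X(69, V(11, -13)) = √2*√42 + (174 + 51*√(25 + 11)) = 2*√21 + (174 + 51*√36) = 2*√21 + (174 + 51*6) = 2*√21 + (174 + 306) = 2*√21 + 480 = 480 + 2*√21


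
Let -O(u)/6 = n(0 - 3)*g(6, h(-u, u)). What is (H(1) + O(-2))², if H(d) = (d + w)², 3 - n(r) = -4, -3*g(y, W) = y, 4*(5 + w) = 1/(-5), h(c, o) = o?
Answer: 1612905921/160000 ≈ 10081.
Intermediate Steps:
w = -101/20 (w = -5 + (1/(-5))/4 = -5 + (1*(-⅕))/4 = -5 + (¼)*(-⅕) = -5 - 1/20 = -101/20 ≈ -5.0500)
g(y, W) = -y/3
n(r) = 7 (n(r) = 3 - 1*(-4) = 3 + 4 = 7)
O(u) = 84 (O(u) = -42*(-⅓*6) = -42*(-2) = -6*(-14) = 84)
H(d) = (-101/20 + d)² (H(d) = (d - 101/20)² = (-101/20 + d)²)
(H(1) + O(-2))² = ((-101 + 20*1)²/400 + 84)² = ((-101 + 20)²/400 + 84)² = ((1/400)*(-81)² + 84)² = ((1/400)*6561 + 84)² = (6561/400 + 84)² = (40161/400)² = 1612905921/160000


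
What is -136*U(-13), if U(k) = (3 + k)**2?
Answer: -13600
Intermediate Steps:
-136*U(-13) = -136*(3 - 13)**2 = -136*(-10)**2 = -136*100 = -13600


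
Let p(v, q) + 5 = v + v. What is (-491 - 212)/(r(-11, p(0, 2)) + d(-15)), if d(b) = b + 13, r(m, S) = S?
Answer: 703/7 ≈ 100.43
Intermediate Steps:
p(v, q) = -5 + 2*v (p(v, q) = -5 + (v + v) = -5 + 2*v)
d(b) = 13 + b
(-491 - 212)/(r(-11, p(0, 2)) + d(-15)) = (-491 - 212)/((-5 + 2*0) + (13 - 15)) = -703/((-5 + 0) - 2) = -703/(-5 - 2) = -703/(-7) = -703*(-1/7) = 703/7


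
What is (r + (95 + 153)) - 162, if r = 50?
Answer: 136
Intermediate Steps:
(r + (95 + 153)) - 162 = (50 + (95 + 153)) - 162 = (50 + 248) - 162 = 298 - 162 = 136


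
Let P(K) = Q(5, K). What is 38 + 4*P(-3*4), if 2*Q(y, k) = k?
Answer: 14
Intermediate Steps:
Q(y, k) = k/2
P(K) = K/2
38 + 4*P(-3*4) = 38 + 4*((-3*4)/2) = 38 + 4*((½)*(-12)) = 38 + 4*(-6) = 38 - 24 = 14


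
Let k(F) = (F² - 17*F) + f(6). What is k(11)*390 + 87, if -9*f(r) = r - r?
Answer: -25653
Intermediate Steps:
f(r) = 0 (f(r) = -(r - r)/9 = -⅑*0 = 0)
k(F) = F² - 17*F (k(F) = (F² - 17*F) + 0 = F² - 17*F)
k(11)*390 + 87 = (11*(-17 + 11))*390 + 87 = (11*(-6))*390 + 87 = -66*390 + 87 = -25740 + 87 = -25653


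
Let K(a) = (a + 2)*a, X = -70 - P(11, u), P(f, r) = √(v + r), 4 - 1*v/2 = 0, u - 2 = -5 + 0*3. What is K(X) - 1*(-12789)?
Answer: 17554 + 138*√5 ≈ 17863.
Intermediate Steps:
u = -3 (u = 2 + (-5 + 0*3) = 2 + (-5 + 0) = 2 - 5 = -3)
v = 8 (v = 8 - 2*0 = 8 + 0 = 8)
P(f, r) = √(8 + r)
X = -70 - √5 (X = -70 - √(8 - 3) = -70 - √5 ≈ -72.236)
K(a) = a*(2 + a) (K(a) = (2 + a)*a = a*(2 + a))
K(X) - 1*(-12789) = (-70 - √5)*(2 + (-70 - √5)) - 1*(-12789) = (-70 - √5)*(-68 - √5) + 12789 = 12789 + (-70 - √5)*(-68 - √5)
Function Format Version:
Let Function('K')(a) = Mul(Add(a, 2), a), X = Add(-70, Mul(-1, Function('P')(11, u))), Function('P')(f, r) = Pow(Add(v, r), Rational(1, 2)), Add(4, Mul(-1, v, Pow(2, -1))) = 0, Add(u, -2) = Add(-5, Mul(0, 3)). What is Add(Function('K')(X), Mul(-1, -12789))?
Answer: Add(17554, Mul(138, Pow(5, Rational(1, 2)))) ≈ 17863.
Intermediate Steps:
u = -3 (u = Add(2, Add(-5, Mul(0, 3))) = Add(2, Add(-5, 0)) = Add(2, -5) = -3)
v = 8 (v = Add(8, Mul(-2, 0)) = Add(8, 0) = 8)
Function('P')(f, r) = Pow(Add(8, r), Rational(1, 2))
X = Add(-70, Mul(-1, Pow(5, Rational(1, 2)))) (X = Add(-70, Mul(-1, Pow(Add(8, -3), Rational(1, 2)))) = Add(-70, Mul(-1, Pow(5, Rational(1, 2)))) ≈ -72.236)
Function('K')(a) = Mul(a, Add(2, a)) (Function('K')(a) = Mul(Add(2, a), a) = Mul(a, Add(2, a)))
Add(Function('K')(X), Mul(-1, -12789)) = Add(Mul(Add(-70, Mul(-1, Pow(5, Rational(1, 2)))), Add(2, Add(-70, Mul(-1, Pow(5, Rational(1, 2)))))), Mul(-1, -12789)) = Add(Mul(Add(-70, Mul(-1, Pow(5, Rational(1, 2)))), Add(-68, Mul(-1, Pow(5, Rational(1, 2))))), 12789) = Add(12789, Mul(Add(-70, Mul(-1, Pow(5, Rational(1, 2)))), Add(-68, Mul(-1, Pow(5, Rational(1, 2))))))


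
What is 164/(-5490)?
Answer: -82/2745 ≈ -0.029873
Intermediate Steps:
164/(-5490) = -1/5490*164 = -82/2745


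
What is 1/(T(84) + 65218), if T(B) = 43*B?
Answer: 1/68830 ≈ 1.4529e-5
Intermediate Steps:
1/(T(84) + 65218) = 1/(43*84 + 65218) = 1/(3612 + 65218) = 1/68830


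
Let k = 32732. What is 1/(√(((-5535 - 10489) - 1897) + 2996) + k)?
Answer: 32732/1071398749 - 5*I*√597/1071398749 ≈ 3.0551e-5 - 1.1403e-7*I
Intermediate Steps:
1/(√(((-5535 - 10489) - 1897) + 2996) + k) = 1/(√(((-5535 - 10489) - 1897) + 2996) + 32732) = 1/(√((-16024 - 1897) + 2996) + 32732) = 1/(√(-17921 + 2996) + 32732) = 1/(√(-14925) + 32732) = 1/(5*I*√597 + 32732) = 1/(32732 + 5*I*√597)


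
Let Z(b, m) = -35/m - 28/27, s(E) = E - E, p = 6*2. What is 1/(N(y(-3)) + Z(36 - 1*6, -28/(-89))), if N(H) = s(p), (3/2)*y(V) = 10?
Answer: -108/12127 ≈ -0.0089058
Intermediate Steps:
y(V) = 20/3 (y(V) = (⅔)*10 = 20/3)
p = 12
s(E) = 0
Z(b, m) = -28/27 - 35/m (Z(b, m) = -35/m - 28*1/27 = -35/m - 28/27 = -28/27 - 35/m)
N(H) = 0
1/(N(y(-3)) + Z(36 - 1*6, -28/(-89))) = 1/(0 + (-28/27 - 35/((-28/(-89))))) = 1/(0 + (-28/27 - 35/((-28*(-1/89))))) = 1/(0 + (-28/27 - 35/28/89)) = 1/(0 + (-28/27 - 35*89/28)) = 1/(0 + (-28/27 - 445/4)) = 1/(0 - 12127/108) = 1/(-12127/108) = -108/12127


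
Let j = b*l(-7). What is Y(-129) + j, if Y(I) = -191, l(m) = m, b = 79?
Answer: -744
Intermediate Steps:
j = -553 (j = 79*(-7) = -553)
Y(-129) + j = -191 - 553 = -744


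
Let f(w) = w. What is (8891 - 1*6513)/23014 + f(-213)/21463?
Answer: 23068516/246974741 ≈ 0.093404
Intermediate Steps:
(8891 - 1*6513)/23014 + f(-213)/21463 = (8891 - 1*6513)/23014 - 213/21463 = (8891 - 6513)*(1/23014) - 213*1/21463 = 2378*(1/23014) - 213/21463 = 1189/11507 - 213/21463 = 23068516/246974741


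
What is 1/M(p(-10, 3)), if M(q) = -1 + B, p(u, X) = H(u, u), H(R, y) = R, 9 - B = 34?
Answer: -1/26 ≈ -0.038462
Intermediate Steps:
B = -25 (B = 9 - 1*34 = 9 - 34 = -25)
p(u, X) = u
M(q) = -26 (M(q) = -1 - 25 = -26)
1/M(p(-10, 3)) = 1/(-26) = -1/26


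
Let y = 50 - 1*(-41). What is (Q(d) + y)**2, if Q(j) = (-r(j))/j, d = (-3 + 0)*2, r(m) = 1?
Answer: 299209/36 ≈ 8311.4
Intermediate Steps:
d = -6 (d = -3*2 = -6)
y = 91 (y = 50 + 41 = 91)
Q(j) = -1/j (Q(j) = (-1*1)/j = -1/j)
(Q(d) + y)**2 = (-1/(-6) + 91)**2 = (-1*(-1/6) + 91)**2 = (1/6 + 91)**2 = (547/6)**2 = 299209/36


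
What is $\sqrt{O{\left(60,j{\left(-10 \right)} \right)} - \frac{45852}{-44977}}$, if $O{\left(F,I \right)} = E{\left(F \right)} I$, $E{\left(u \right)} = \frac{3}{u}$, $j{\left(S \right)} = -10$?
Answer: $\frac{\sqrt{4203280558}}{89954} \approx 0.72073$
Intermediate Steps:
$O{\left(F,I \right)} = \frac{3 I}{F}$ ($O{\left(F,I \right)} = \frac{3}{F} I = \frac{3 I}{F}$)
$\sqrt{O{\left(60,j{\left(-10 \right)} \right)} - \frac{45852}{-44977}} = \sqrt{3 \left(-10\right) \frac{1}{60} - \frac{45852}{-44977}} = \sqrt{3 \left(-10\right) \frac{1}{60} - - \frac{45852}{44977}} = \sqrt{- \frac{1}{2} + \frac{45852}{44977}} = \sqrt{\frac{46727}{89954}} = \frac{\sqrt{4203280558}}{89954}$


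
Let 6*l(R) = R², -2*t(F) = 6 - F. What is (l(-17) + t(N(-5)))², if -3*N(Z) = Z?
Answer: 2116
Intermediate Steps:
N(Z) = -Z/3
t(F) = -3 + F/2 (t(F) = -(6 - F)/2 = -3 + F/2)
l(R) = R²/6
(l(-17) + t(N(-5)))² = ((⅙)*(-17)² + (-3 + (-⅓*(-5))/2))² = ((⅙)*289 + (-3 + (½)*(5/3)))² = (289/6 + (-3 + ⅚))² = (289/6 - 13/6)² = 46² = 2116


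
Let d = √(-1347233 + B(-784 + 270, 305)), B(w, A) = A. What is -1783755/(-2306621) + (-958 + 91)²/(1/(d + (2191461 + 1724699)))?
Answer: 6790079572178046795/2306621 + 3006756*I*√84183 ≈ 2.9437e+12 + 8.7239e+8*I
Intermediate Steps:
d = 4*I*√84183 (d = √(-1347233 + 305) = √(-1346928) = 4*I*√84183 ≈ 1160.6*I)
-1783755/(-2306621) + (-958 + 91)²/(1/(d + (2191461 + 1724699))) = -1783755/(-2306621) + (-958 + 91)²/(1/(4*I*√84183 + (2191461 + 1724699))) = -1783755*(-1/2306621) + (-867)²/(1/(4*I*√84183 + 3916160)) = 1783755/2306621 + 751689/(1/(3916160 + 4*I*√84183)) = 1783755/2306621 + 751689*(3916160 + 4*I*√84183) = 1783755/2306621 + (2943734394240 + 3006756*I*√84183) = 6790079572178046795/2306621 + 3006756*I*√84183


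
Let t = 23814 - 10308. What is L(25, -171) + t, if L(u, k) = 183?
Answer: 13689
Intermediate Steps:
t = 13506
L(25, -171) + t = 183 + 13506 = 13689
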